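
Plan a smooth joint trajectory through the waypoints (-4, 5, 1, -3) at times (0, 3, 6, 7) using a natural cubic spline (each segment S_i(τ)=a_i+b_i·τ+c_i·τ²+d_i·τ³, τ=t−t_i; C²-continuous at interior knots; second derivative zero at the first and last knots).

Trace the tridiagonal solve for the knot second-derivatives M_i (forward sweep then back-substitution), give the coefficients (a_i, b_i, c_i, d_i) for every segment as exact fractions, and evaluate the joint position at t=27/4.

Δ: Δ0=3, Δ1=-4/3, Δ2=-4
row 1: diag=12, rhs=-26; c'=1/4, d'=-13/6
row 2: denom=8−3·1/4=29/4; d'=(-16−3·-13/6)/(29/4)=-38/29
back: M2=-38/29
back: M1=-13/6−1/4·-38/29=-160/87
M: M0=0, M1=-160/87, M2=-38/29, M3=0
seg 0: a=-4, c=M0/2=0, d=(M1−M0)/(6·3)=-80/783, b=Δ0−h0·(2M0+M1)/6=341/87
seg 1: a=5, c=M1/2=-80/87, d=(M2−M1)/(6·3)=23/783, b=Δ1−h1·(2M1+M2)/6=101/87
seg 2: a=1, c=M2/2=-19/29, d=(M3−M2)/(6·1)=19/87, b=Δ2−h2·(2M2+M3)/6=-310/87
t_q=27/4 → seg 2, τ=3/4; S=1+-310/87·τ+-19/29·τ²+19/87·τ³=-3617/1856

  seg 0: a=-4 b=341/87 c=0 d=-80/783
  seg 1: a=5 b=101/87 c=-80/87 d=23/783
  seg 2: a=1 b=-310/87 c=-19/29 d=19/87
S(27/4) = -3617/1856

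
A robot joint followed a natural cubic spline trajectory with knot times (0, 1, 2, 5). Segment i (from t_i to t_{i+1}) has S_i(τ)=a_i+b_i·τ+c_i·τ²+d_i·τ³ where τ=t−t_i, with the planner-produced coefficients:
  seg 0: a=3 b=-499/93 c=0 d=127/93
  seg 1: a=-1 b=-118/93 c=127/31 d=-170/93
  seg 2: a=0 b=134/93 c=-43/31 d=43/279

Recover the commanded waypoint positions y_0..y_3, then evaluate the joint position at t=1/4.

y_0=3 y_1=-1 y_2=0 y_3=-4
S(1/4) = 3333/1984

y_0 = S_0(0) = a_0 = 3
y_1 = S_1(0) = a_1 = -1
y_2 = S_2(0) = a_2 = 0
y_3 = S_2(3) = -4
t_q=1/4 is in segment 0 (τ=1/4); S_0(τ)=3333/1984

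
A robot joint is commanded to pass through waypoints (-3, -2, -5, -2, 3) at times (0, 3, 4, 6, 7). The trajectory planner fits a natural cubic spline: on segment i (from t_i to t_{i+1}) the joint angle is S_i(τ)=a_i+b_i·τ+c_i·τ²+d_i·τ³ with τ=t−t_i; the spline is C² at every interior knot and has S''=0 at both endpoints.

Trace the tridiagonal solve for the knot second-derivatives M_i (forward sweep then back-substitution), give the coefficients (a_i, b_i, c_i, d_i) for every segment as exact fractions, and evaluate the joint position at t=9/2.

  seg 0: a=-3 b=139/75 c=0 d=-38/225
  seg 1: a=-2 b=-203/75 c=-38/25 d=92/75
  seg 2: a=-5 b=-31/15 c=54/25 d=-113/600
  seg 3: a=-2 b=647/150 c=103/100 d=-103/300
S(9/2) = -8827/1600

Δ: Δ0=1/3, Δ1=-3, Δ2=3/2, Δ3=5
row 1: diag=8, rhs=-20; c'=1/8, d'=-5/2
row 2: denom=6−1·1/8=47/8; d'=(27−1·-5/2)/(47/8)=236/47
row 3: denom=6−2·16/47=250/47; d'=(21−2·236/47)/(250/47)=103/50
back: M3=103/50
back: M2=236/47−16/47·103/50=108/25
back: M1=-5/2−1/8·108/25=-76/25
M: M0=0, M1=-76/25, M2=108/25, M3=103/50, M4=0
seg 0: a=-3, c=M0/2=0, d=(M1−M0)/(6·3)=-38/225, b=Δ0−h0·(2M0+M1)/6=139/75
seg 1: a=-2, c=M1/2=-38/25, d=(M2−M1)/(6·1)=92/75, b=Δ1−h1·(2M1+M2)/6=-203/75
seg 2: a=-5, c=M2/2=54/25, d=(M3−M2)/(6·2)=-113/600, b=Δ2−h2·(2M2+M3)/6=-31/15
seg 3: a=-2, c=M3/2=103/100, d=(M4−M3)/(6·1)=-103/300, b=Δ3−h3·(2M3+M4)/6=647/150
t_q=9/2 → seg 2, τ=1/2; S=-5+-31/15·τ+54/25·τ²+-113/600·τ³=-8827/1600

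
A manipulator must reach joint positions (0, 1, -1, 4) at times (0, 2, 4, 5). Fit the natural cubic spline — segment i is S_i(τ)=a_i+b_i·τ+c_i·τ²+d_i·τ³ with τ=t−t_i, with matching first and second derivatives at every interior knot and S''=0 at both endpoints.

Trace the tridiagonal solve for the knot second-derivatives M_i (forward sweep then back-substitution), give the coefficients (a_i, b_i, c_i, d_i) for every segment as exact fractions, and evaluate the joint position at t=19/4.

  seg 0: a=0 b=16/11 c=0 d=-21/88
  seg 1: a=1 b=-31/22 c=-63/44 d=9/11
  seg 2: a=-1 b=59/22 c=153/44 d=-51/44
S(19/4) = 6979/2816

Δ: Δ0=1/2, Δ1=-1, Δ2=5
row 1: diag=8, rhs=-9; c'=1/4, d'=-9/8
row 2: denom=6−2·1/4=11/2; d'=(36−2·-9/8)/(11/2)=153/22
back: M2=153/22
back: M1=-9/8−1/4·153/22=-63/22
M: M0=0, M1=-63/22, M2=153/22, M3=0
seg 0: a=0, c=M0/2=0, d=(M1−M0)/(6·2)=-21/88, b=Δ0−h0·(2M0+M1)/6=16/11
seg 1: a=1, c=M1/2=-63/44, d=(M2−M1)/(6·2)=9/11, b=Δ1−h1·(2M1+M2)/6=-31/22
seg 2: a=-1, c=M2/2=153/44, d=(M3−M2)/(6·1)=-51/44, b=Δ2−h2·(2M2+M3)/6=59/22
t_q=19/4 → seg 2, τ=3/4; S=-1+59/22·τ+153/44·τ²+-51/44·τ³=6979/2816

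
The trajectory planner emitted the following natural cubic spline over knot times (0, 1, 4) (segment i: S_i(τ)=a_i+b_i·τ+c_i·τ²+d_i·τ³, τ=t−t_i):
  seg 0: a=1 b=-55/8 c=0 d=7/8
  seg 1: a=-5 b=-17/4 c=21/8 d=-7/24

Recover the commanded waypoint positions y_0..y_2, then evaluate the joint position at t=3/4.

y_0 = S_0(0) = a_0 = 1
y_1 = S_1(0) = a_1 = -5
y_2 = S_1(3) = -2
t_q=3/4 is in segment 0 (τ=3/4); S_0(τ)=-1939/512

y_0=1 y_1=-5 y_2=-2
S(3/4) = -1939/512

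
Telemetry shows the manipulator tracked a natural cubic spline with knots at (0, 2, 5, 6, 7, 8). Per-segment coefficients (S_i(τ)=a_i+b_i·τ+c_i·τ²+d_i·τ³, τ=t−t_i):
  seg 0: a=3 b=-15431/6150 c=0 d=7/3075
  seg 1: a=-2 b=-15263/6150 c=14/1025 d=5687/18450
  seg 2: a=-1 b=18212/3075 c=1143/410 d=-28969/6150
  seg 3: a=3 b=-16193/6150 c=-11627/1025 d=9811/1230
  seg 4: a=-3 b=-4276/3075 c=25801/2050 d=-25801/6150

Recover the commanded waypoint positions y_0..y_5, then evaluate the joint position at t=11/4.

y_0 = S_0(0) = a_0 = 3
y_1 = S_1(0) = a_1 = -2
y_2 = S_2(0) = a_2 = -1
y_3 = S_3(0) = a_3 = 3
y_4 = S_4(0) = a_4 = -3
y_5 = S_4(1) = 4
t_q=11/4 is in segment 1 (τ=3/4); S_1(τ)=-488539/131200

y_0=3 y_1=-2 y_2=-1 y_3=3 y_4=-3 y_5=4
S(11/4) = -488539/131200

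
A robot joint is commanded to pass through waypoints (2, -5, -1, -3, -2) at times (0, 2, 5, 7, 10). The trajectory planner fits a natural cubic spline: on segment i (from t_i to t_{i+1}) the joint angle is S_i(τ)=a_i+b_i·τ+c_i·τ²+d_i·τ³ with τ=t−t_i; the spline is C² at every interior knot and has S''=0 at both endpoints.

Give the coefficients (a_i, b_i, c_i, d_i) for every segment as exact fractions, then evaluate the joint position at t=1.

  seg 0: a=2 b=-4129/870 c=0 d=271/870
  seg 1: a=-5 b=-877/870 c=271/145 d=-947/2610
  seg 2: a=-1 b=178/435 c=-81/58 d=301/870
  seg 3: a=-3 b=-446/435 c=197/290 d=-197/2610
S(1) = -353/145

Δ: Δ0=-7/2, Δ1=4/3, Δ2=-1, Δ3=1/3
row 1: diag=10, rhs=29; c'=3/10, d'=29/10
row 2: denom=10−3·3/10=91/10; d'=(-14−3·29/10)/(91/10)=-227/91
row 3: denom=10−2·20/91=870/91; d'=(8−2·-227/91)/(870/91)=197/145
back: M3=197/145
back: M2=-227/91−20/91·197/145=-81/29
back: M1=29/10−3/10·-81/29=542/145
M: M0=0, M1=542/145, M2=-81/29, M3=197/145, M4=0
seg 0: a=2, c=M0/2=0, d=(M1−M0)/(6·2)=271/870, b=Δ0−h0·(2M0+M1)/6=-4129/870
seg 1: a=-5, c=M1/2=271/145, d=(M2−M1)/(6·3)=-947/2610, b=Δ1−h1·(2M1+M2)/6=-877/870
seg 2: a=-1, c=M2/2=-81/58, d=(M3−M2)/(6·2)=301/870, b=Δ2−h2·(2M2+M3)/6=178/435
seg 3: a=-3, c=M3/2=197/290, d=(M4−M3)/(6·3)=-197/2610, b=Δ3−h3·(2M3+M4)/6=-446/435
t_q=1 → seg 0, τ=1; S=2+-4129/870·τ+0·τ²+271/870·τ³=-353/145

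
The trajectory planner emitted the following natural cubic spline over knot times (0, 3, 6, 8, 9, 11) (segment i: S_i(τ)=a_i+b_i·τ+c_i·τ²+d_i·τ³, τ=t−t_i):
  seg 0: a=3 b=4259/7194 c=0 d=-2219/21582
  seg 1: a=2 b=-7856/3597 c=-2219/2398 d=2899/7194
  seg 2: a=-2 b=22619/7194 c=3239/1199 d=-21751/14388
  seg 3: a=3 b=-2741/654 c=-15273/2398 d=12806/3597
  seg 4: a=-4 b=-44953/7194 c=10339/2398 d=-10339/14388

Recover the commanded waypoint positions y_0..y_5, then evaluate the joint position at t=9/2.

y_0=3 y_1=2 y_2=-2 y_3=3 y_4=-4 y_5=-5
S(9/2) = -38331/19184

y_0 = S_0(0) = a_0 = 3
y_1 = S_1(0) = a_1 = 2
y_2 = S_2(0) = a_2 = -2
y_3 = S_3(0) = a_3 = 3
y_4 = S_4(0) = a_4 = -4
y_5 = S_4(2) = -5
t_q=9/2 is in segment 1 (τ=3/2); S_1(τ)=-38331/19184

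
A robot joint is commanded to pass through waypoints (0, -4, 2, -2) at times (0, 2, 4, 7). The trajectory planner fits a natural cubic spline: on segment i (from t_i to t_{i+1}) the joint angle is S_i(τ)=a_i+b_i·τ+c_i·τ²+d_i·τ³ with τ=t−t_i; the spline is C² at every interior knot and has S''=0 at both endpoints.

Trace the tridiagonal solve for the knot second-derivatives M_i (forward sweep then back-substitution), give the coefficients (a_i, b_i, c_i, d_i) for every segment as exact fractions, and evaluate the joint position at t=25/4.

  seg 0: a=0 b=-202/57 c=0 d=22/57
  seg 1: a=-4 b=62/57 c=44/19 d=-155/228
  seg 2: a=2 b=125/57 c=-67/38 d=67/342
S(25/4) = 583/2432

Δ: Δ0=-2, Δ1=3, Δ2=-4/3
row 1: diag=8, rhs=30; c'=1/4, d'=15/4
row 2: denom=10−2·1/4=19/2; d'=(-26−2·15/4)/(19/2)=-67/19
back: M2=-67/19
back: M1=15/4−1/4·-67/19=88/19
M: M0=0, M1=88/19, M2=-67/19, M3=0
seg 0: a=0, c=M0/2=0, d=(M1−M0)/(6·2)=22/57, b=Δ0−h0·(2M0+M1)/6=-202/57
seg 1: a=-4, c=M1/2=44/19, d=(M2−M1)/(6·2)=-155/228, b=Δ1−h1·(2M1+M2)/6=62/57
seg 2: a=2, c=M2/2=-67/38, d=(M3−M2)/(6·3)=67/342, b=Δ2−h2·(2M2+M3)/6=125/57
t_q=25/4 → seg 2, τ=9/4; S=2+125/57·τ+-67/38·τ²+67/342·τ³=583/2432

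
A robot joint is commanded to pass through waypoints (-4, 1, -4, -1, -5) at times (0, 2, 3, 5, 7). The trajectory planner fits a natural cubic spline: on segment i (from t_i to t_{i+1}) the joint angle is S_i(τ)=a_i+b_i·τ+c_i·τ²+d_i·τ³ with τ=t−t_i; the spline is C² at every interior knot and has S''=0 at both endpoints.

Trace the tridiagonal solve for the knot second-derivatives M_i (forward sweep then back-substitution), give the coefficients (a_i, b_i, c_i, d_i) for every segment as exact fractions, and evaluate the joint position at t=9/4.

Δ: Δ0=5/2, Δ1=-5, Δ2=3/2, Δ3=-2
row 1: diag=6, rhs=-45; c'=1/6, d'=-15/2
row 2: denom=6−1·1/6=35/6; d'=(39−1·-15/2)/(35/6)=279/35
row 3: denom=8−2·12/35=256/35; d'=(-21−2·279/35)/(256/35)=-1293/256
back: M3=-1293/256
back: M2=279/35−12/35·-1293/256=621/64
back: M1=-15/2−1/6·621/64=-1167/128
M: M0=0, M1=-1167/128, M2=621/64, M3=-1293/256, M4=0
seg 0: a=-4, c=M0/2=0, d=(M1−M0)/(6·2)=-389/512, b=Δ0−h0·(2M0+M1)/6=709/128
seg 1: a=1, c=M1/2=-1167/256, d=(M2−M1)/(6·1)=803/256, b=Δ1−h1·(2M1+M2)/6=-229/64
seg 2: a=-4, c=M2/2=621/128, d=(M3−M2)/(6·2)=-1259/1024, b=Δ2−h2·(2M2+M3)/6=-841/256
seg 3: a=-1, c=M3/2=-1293/512, d=(M4−M3)/(6·2)=431/1024, b=Δ3−h3·(2M3+M4)/6=175/128
t_q=9/4 → seg 1, τ=1/4; S=1+-229/64·τ+-1167/256·τ²+803/256·τ³=-2137/16384

  seg 0: a=-4 b=709/128 c=0 d=-389/512
  seg 1: a=1 b=-229/64 c=-1167/256 d=803/256
  seg 2: a=-4 b=-841/256 c=621/128 d=-1259/1024
  seg 3: a=-1 b=175/128 c=-1293/512 d=431/1024
S(9/4) = -2137/16384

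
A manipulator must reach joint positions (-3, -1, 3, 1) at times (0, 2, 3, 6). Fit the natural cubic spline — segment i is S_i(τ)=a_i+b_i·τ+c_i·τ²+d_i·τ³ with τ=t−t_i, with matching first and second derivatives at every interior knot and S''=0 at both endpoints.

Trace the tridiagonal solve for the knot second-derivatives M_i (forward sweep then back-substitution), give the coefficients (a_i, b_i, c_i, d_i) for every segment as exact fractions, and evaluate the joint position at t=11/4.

Δ: Δ0=1, Δ1=4, Δ2=-2/3
row 1: diag=6, rhs=18; c'=1/6, d'=3
row 2: denom=8−1·1/6=47/6; d'=(-28−1·3)/(47/6)=-186/47
back: M2=-186/47
back: M1=3−1/6·-186/47=172/47
M: M0=0, M1=172/47, M2=-186/47, M3=0
seg 0: a=-3, c=M0/2=0, d=(M1−M0)/(6·2)=43/141, b=Δ0−h0·(2M0+M1)/6=-31/141
seg 1: a=-1, c=M1/2=86/47, d=(M2−M1)/(6·1)=-179/141, b=Δ1−h1·(2M1+M2)/6=485/141
seg 2: a=3, c=M2/2=-93/47, d=(M3−M2)/(6·3)=31/141, b=Δ2−h2·(2M2+M3)/6=464/141
t_q=11/4 → seg 1, τ=3/4; S=-1+485/141·τ+86/47·τ²+-179/141·τ³=6237/3008

  seg 0: a=-3 b=-31/141 c=0 d=43/141
  seg 1: a=-1 b=485/141 c=86/47 d=-179/141
  seg 2: a=3 b=464/141 c=-93/47 d=31/141
S(11/4) = 6237/3008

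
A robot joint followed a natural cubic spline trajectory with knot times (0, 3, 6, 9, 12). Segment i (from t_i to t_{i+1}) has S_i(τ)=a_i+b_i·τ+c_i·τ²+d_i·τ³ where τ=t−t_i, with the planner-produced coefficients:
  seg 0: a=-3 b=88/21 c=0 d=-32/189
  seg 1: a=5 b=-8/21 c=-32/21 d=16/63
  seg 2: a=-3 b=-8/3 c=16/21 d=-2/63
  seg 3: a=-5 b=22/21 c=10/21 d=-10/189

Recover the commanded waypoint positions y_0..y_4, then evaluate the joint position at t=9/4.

y_0=-3 y_1=5 y_2=-3 y_3=-5 y_4=1
S(9/4) = 9/2

y_0 = S_0(0) = a_0 = -3
y_1 = S_1(0) = a_1 = 5
y_2 = S_2(0) = a_2 = -3
y_3 = S_3(0) = a_3 = -5
y_4 = S_3(3) = 1
t_q=9/4 is in segment 0 (τ=9/4); S_0(τ)=9/2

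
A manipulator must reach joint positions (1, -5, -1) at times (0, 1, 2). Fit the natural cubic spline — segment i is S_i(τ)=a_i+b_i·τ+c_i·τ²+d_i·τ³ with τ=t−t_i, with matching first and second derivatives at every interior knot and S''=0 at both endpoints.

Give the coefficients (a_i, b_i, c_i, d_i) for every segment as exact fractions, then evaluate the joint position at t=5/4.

  seg 0: a=1 b=-17/2 c=0 d=5/2
  seg 1: a=-5 b=-1 c=15/2 d=-5/2
S(5/4) = -617/128

Δ: Δ0=-6, Δ1=4
row 1: diag=4, rhs=60; c'=1/4, d'=15
back: M1=15
M: M0=0, M1=15, M2=0
seg 0: a=1, c=M0/2=0, d=(M1−M0)/(6·1)=5/2, b=Δ0−h0·(2M0+M1)/6=-17/2
seg 1: a=-5, c=M1/2=15/2, d=(M2−M1)/(6·1)=-5/2, b=Δ1−h1·(2M1+M2)/6=-1
t_q=5/4 → seg 1, τ=1/4; S=-5+-1·τ+15/2·τ²+-5/2·τ³=-617/128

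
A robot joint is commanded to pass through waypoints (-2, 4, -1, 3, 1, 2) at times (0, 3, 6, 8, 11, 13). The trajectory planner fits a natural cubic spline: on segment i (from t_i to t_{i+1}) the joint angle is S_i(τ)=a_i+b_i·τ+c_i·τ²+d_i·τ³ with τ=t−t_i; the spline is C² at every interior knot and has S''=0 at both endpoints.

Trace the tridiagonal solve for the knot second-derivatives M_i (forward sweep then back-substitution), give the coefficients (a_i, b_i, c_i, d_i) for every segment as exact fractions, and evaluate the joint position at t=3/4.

  seg 0: a=-2 b=10786/3207 c=0 d=-4372/28863
  seg 1: a=4 b=-2330/3207 c=-4372/3207 d=3367/9621
  seg 2: a=-1 b=1741/3207 c=5729/3207 d=-6785/12828
  seg 3: a=3 b=1434/1069 c=-8897/6414 d=13811/57726
  seg 4: a=1 b=-1115/2138 c=819/1069 d=-273/2138
S(3/4) = 7843/17104

Δ: Δ0=2, Δ1=-5/3, Δ2=2, Δ3=-2/3, Δ4=1/2
row 1: diag=12, rhs=-22; c'=1/4, d'=-11/6
row 2: denom=10−3·1/4=37/4; d'=(22−3·-11/6)/(37/4)=110/37
row 3: denom=10−2·8/37=354/37; d'=(-16−2·110/37)/(354/37)=-406/177
row 4: denom=10−3·37/118=1069/118; d'=(7−3·-406/177)/(1069/118)=1638/1069
back: M4=1638/1069
back: M3=-406/177−37/118·1638/1069=-8897/3207
back: M2=110/37−8/37·-8897/3207=11458/3207
back: M1=-11/6−1/4·11458/3207=-8744/3207
M: M0=0, M1=-8744/3207, M2=11458/3207, M3=-8897/3207, M4=1638/1069, M5=0
seg 0: a=-2, c=M0/2=0, d=(M1−M0)/(6·3)=-4372/28863, b=Δ0−h0·(2M0+M1)/6=10786/3207
seg 1: a=4, c=M1/2=-4372/3207, d=(M2−M1)/(6·3)=3367/9621, b=Δ1−h1·(2M1+M2)/6=-2330/3207
seg 2: a=-1, c=M2/2=5729/3207, d=(M3−M2)/(6·2)=-6785/12828, b=Δ2−h2·(2M2+M3)/6=1741/3207
seg 3: a=3, c=M3/2=-8897/6414, d=(M4−M3)/(6·3)=13811/57726, b=Δ3−h3·(2M3+M4)/6=1434/1069
seg 4: a=1, c=M4/2=819/1069, d=(M5−M4)/(6·2)=-273/2138, b=Δ4−h4·(2M4+M5)/6=-1115/2138
t_q=3/4 → seg 0, τ=3/4; S=-2+10786/3207·τ+0·τ²+-4372/28863·τ³=7843/17104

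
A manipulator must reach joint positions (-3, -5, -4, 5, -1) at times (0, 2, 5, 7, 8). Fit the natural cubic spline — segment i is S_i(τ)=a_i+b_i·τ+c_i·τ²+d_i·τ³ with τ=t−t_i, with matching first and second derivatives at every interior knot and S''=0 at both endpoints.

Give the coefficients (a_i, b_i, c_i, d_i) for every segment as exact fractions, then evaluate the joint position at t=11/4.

Δ: Δ0=-1, Δ1=1/3, Δ2=9/2, Δ3=-6
row 1: diag=10, rhs=8; c'=3/10, d'=4/5
row 2: denom=10−3·3/10=91/10; d'=(25−3·4/5)/(91/10)=226/91
row 3: denom=6−2·20/91=506/91; d'=(-63−2·226/91)/(506/91)=-6185/506
back: M3=-6185/506
back: M2=226/91−20/91·-6185/506=1308/253
back: M1=4/5−3/10·1308/253=-190/253
M: M0=0, M1=-190/253, M2=1308/253, M3=-6185/506, M4=0
seg 0: a=-3, c=M0/2=0, d=(M1−M0)/(6·2)=-95/1518, b=Δ0−h0·(2M0+M1)/6=-569/759
seg 1: a=-5, c=M1/2=-95/253, d=(M2−M1)/(6·3)=749/2277, b=Δ1−h1·(2M1+M2)/6=-1139/759
seg 2: a=-4, c=M2/2=654/253, d=(M3−M2)/(6·2)=-8801/6072, b=Δ2−h2·(2M2+M3)/6=3892/759
seg 3: a=5, c=M3/2=-6185/1012, d=(M4−M3)/(6·1)=6185/3036, b=Δ3−h3·(2M3+M4)/6=-2923/1518
t_q=11/4 → seg 1, τ=3/4; S=-5+-1139/759·τ+-95/253·τ²+749/2277·τ³=-100357/16192

  seg 0: a=-3 b=-569/759 c=0 d=-95/1518
  seg 1: a=-5 b=-1139/759 c=-95/253 d=749/2277
  seg 2: a=-4 b=3892/759 c=654/253 d=-8801/6072
  seg 3: a=5 b=-2923/1518 c=-6185/1012 d=6185/3036
S(11/4) = -100357/16192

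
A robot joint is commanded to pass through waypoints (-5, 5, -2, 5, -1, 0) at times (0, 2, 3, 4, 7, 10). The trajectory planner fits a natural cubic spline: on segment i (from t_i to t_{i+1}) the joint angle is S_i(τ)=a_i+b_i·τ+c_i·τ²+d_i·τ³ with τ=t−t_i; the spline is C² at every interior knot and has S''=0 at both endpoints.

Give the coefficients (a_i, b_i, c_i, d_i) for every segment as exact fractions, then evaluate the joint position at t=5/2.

  seg 0: a=-5 b=20375/1929 c=0 d=-5365/3858
  seg 1: a=5 b=-11815/1929 c=-5365/643 d=14407/1929
  seg 2: a=-2 b=-784/1929 c=9042/643 d=-12839/1929
  seg 3: a=5 b=14951/1929 c=-3797/643 d=15364/17361
  seg 4: a=-1 b=-7303/1929 c=3973/1929 d=-3973/17361
S(5/2) = 4039/5144

Δ: Δ0=5, Δ1=-7, Δ2=7, Δ3=-2, Δ4=1/3
row 1: diag=6, rhs=-72; c'=1/6, d'=-12
row 2: denom=4−1·1/6=23/6; d'=(84−1·-12)/(23/6)=576/23
row 3: denom=8−1·6/23=178/23; d'=(-54−1·576/23)/(178/23)=-909/89
row 4: denom=12−3·69/178=1929/178; d'=(14−3·-909/89)/(1929/178)=7946/1929
back: M4=7946/1929
back: M3=-909/89−69/178·7946/1929=-7594/643
back: M2=576/23−6/23·-7594/643=18084/643
back: M1=-12−1/6·18084/643=-10730/643
M: M0=0, M1=-10730/643, M2=18084/643, M3=-7594/643, M4=7946/1929, M5=0
seg 0: a=-5, c=M0/2=0, d=(M1−M0)/(6·2)=-5365/3858, b=Δ0−h0·(2M0+M1)/6=20375/1929
seg 1: a=5, c=M1/2=-5365/643, d=(M2−M1)/(6·1)=14407/1929, b=Δ1−h1·(2M1+M2)/6=-11815/1929
seg 2: a=-2, c=M2/2=9042/643, d=(M3−M2)/(6·1)=-12839/1929, b=Δ2−h2·(2M2+M3)/6=-784/1929
seg 3: a=5, c=M3/2=-3797/643, d=(M4−M3)/(6·3)=15364/17361, b=Δ3−h3·(2M3+M4)/6=14951/1929
seg 4: a=-1, c=M4/2=3973/1929, d=(M5−M4)/(6·3)=-3973/17361, b=Δ4−h4·(2M4+M5)/6=-7303/1929
t_q=5/2 → seg 1, τ=1/2; S=5+-11815/1929·τ+-5365/643·τ²+14407/1929·τ³=4039/5144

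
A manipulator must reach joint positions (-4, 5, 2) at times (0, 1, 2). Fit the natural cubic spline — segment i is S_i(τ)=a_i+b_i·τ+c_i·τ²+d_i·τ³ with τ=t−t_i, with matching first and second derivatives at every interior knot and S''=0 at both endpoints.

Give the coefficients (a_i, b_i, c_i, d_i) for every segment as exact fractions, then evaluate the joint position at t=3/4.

  seg 0: a=-4 b=12 c=0 d=-3
  seg 1: a=5 b=3 c=-9 d=3
S(3/4) = 239/64

Δ: Δ0=9, Δ1=-3
row 1: diag=4, rhs=-72; c'=1/4, d'=-18
back: M1=-18
M: M0=0, M1=-18, M2=0
seg 0: a=-4, c=M0/2=0, d=(M1−M0)/(6·1)=-3, b=Δ0−h0·(2M0+M1)/6=12
seg 1: a=5, c=M1/2=-9, d=(M2−M1)/(6·1)=3, b=Δ1−h1·(2M1+M2)/6=3
t_q=3/4 → seg 0, τ=3/4; S=-4+12·τ+0·τ²+-3·τ³=239/64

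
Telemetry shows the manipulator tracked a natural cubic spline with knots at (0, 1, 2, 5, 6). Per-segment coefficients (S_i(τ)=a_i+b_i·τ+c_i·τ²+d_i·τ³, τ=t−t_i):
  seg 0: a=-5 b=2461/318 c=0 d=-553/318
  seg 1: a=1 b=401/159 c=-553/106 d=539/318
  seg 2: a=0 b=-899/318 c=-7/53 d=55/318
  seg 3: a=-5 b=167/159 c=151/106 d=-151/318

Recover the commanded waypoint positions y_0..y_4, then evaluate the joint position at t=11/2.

y_0=-5 y_1=1 y_2=0 y_3=-5 y_4=-3
S(11/2) = -3543/848

y_0 = S_0(0) = a_0 = -5
y_1 = S_1(0) = a_1 = 1
y_2 = S_2(0) = a_2 = 0
y_3 = S_3(0) = a_3 = -5
y_4 = S_3(1) = -3
t_q=11/2 is in segment 3 (τ=1/2); S_3(τ)=-3543/848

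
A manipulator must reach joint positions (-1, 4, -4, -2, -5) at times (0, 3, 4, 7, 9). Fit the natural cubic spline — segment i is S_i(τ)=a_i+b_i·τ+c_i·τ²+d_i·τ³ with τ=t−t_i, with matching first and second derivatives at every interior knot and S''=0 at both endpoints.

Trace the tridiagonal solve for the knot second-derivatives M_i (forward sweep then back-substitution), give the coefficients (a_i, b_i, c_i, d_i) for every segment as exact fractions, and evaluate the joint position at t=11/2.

Δ: Δ0=5/3, Δ1=-8, Δ2=2/3, Δ3=-3/2
row 1: diag=8, rhs=-58; c'=1/8, d'=-29/4
row 2: denom=8−1·1/8=63/8; d'=(52−1·-29/4)/(63/8)=158/21
row 3: denom=10−3·8/21=62/7; d'=(-13−3·158/21)/(62/7)=-249/62
back: M3=-249/62
back: M2=158/21−8/21·-249/62=842/93
back: M1=-29/4−1/8·842/93=-1559/186
M: M0=0, M1=-1559/186, M2=842/93, M3=-249/62, M4=0
seg 0: a=-1, c=M0/2=0, d=(M1−M0)/(6·3)=-1559/3348, b=Δ0−h0·(2M0+M1)/6=2179/372
seg 1: a=4, c=M1/2=-1559/372, d=(M2−M1)/(6·1)=1081/372, b=Δ1−h1·(2M1+M2)/6=-1249/186
seg 2: a=-4, c=M2/2=421/93, d=(M3−M2)/(6·3)=-2431/3348, b=Δ2−h2·(2M2+M3)/6=-791/124
seg 3: a=-2, c=M3/2=-249/124, d=(M4−M3)/(6·2)=83/248, b=Δ3−h3·(2M3+M4)/6=73/62
t_q=11/2 → seg 2, τ=3/2; S=-4+-791/124·τ+421/93·τ²+-2431/3348·τ³=-5787/992

  seg 0: a=-1 b=2179/372 c=0 d=-1559/3348
  seg 1: a=4 b=-1249/186 c=-1559/372 d=1081/372
  seg 2: a=-4 b=-791/124 c=421/93 d=-2431/3348
  seg 3: a=-2 b=73/62 c=-249/124 d=83/248
S(11/2) = -5787/992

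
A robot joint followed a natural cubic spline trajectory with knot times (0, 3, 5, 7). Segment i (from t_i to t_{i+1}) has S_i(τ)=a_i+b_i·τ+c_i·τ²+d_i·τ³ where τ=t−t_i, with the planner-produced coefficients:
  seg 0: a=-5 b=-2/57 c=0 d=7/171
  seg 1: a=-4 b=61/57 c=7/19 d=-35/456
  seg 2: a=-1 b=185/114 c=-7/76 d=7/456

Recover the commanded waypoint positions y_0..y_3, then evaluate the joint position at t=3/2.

y_0 = S_0(0) = a_0 = -5
y_1 = S_1(0) = a_1 = -4
y_2 = S_2(0) = a_2 = -1
y_3 = S_2(2) = 2
t_q=3/2 is in segment 0 (τ=3/2); S_0(τ)=-747/152

y_0=-5 y_1=-4 y_2=-1 y_3=2
S(3/2) = -747/152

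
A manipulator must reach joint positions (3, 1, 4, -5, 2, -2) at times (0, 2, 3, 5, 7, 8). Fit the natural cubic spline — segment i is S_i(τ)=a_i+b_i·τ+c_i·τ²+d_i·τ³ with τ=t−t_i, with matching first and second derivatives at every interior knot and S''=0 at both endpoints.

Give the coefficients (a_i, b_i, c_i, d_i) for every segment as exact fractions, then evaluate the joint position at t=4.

Δ: Δ0=-1, Δ1=3, Δ2=-9/2, Δ3=7/2, Δ4=-4
row 1: diag=6, rhs=24; c'=1/6, d'=4
row 2: denom=6−1·1/6=35/6; d'=(-45−1·4)/(35/6)=-42/5
row 3: denom=8−2·12/35=256/35; d'=(48−2·-42/5)/(256/35)=567/64
row 4: denom=6−2·35/128=349/64; d'=(-45−2·567/64)/(349/64)=-4014/349
back: M4=-4014/349
back: M3=567/64−35/128·-4014/349=8379/698
back: M2=-42/5−12/35·8379/698=-4368/349
back: M1=4−1/6·-4368/349=2124/349
M: M0=0, M1=2124/349, M2=-4368/349, M3=8379/698, M4=-4014/349, M5=0
seg 0: a=3, c=M0/2=0, d=(M1−M0)/(6·2)=177/349, b=Δ0−h0·(2M0+M1)/6=-1057/349
seg 1: a=1, c=M1/2=1062/349, d=(M2−M1)/(6·1)=-1082/349, b=Δ1−h1·(2M1+M2)/6=1067/349
seg 2: a=4, c=M2/2=-2184/349, d=(M3−M2)/(6·2)=5705/2792, b=Δ2−h2·(2M2+M3)/6=-55/349
seg 3: a=-5, c=M3/2=8379/1396, d=(M4−M3)/(6·2)=-5469/2792, b=Δ3−h3·(2M3+M4)/6=-467/698
seg 4: a=2, c=M4/2=-2007/349, d=(M5−M4)/(6·1)=669/349, b=Δ4−h4·(2M4+M5)/6=-58/349
t_q=4 → seg 2, τ=1; S=4+-55/349·τ+-2184/349·τ²+5705/2792·τ³=-1039/2792

  seg 0: a=3 b=-1057/349 c=0 d=177/349
  seg 1: a=1 b=1067/349 c=1062/349 d=-1082/349
  seg 2: a=4 b=-55/349 c=-2184/349 d=5705/2792
  seg 3: a=-5 b=-467/698 c=8379/1396 d=-5469/2792
  seg 4: a=2 b=-58/349 c=-2007/349 d=669/349
S(4) = -1039/2792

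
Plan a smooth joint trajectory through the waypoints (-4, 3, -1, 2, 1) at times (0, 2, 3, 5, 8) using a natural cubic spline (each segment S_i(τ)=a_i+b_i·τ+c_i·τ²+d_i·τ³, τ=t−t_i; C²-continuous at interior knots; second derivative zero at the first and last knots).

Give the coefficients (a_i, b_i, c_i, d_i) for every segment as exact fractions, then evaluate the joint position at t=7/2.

  seg 0: a=-4 b=6295/978 c=0 d=-359/489
  seg 1: a=3 b=-2321/978 c=-718/163 d=2717/978
  seg 2: a=-1 b=-1393/489 c=1281/326 d=-3433/3912
  seg 3: a=2 b=2287/978 c=-871/652 d=871/5868
S(7/2) = -16187/10432

Δ: Δ0=7/2, Δ1=-4, Δ2=3/2, Δ3=-1/3
row 1: diag=6, rhs=-45; c'=1/6, d'=-15/2
row 2: denom=6−1·1/6=35/6; d'=(33−1·-15/2)/(35/6)=243/35
row 3: denom=10−2·12/35=326/35; d'=(-11−2·243/35)/(326/35)=-871/326
back: M3=-871/326
back: M2=243/35−12/35·-871/326=1281/163
back: M1=-15/2−1/6·1281/163=-1436/163
M: M0=0, M1=-1436/163, M2=1281/163, M3=-871/326, M4=0
seg 0: a=-4, c=M0/2=0, d=(M1−M0)/(6·2)=-359/489, b=Δ0−h0·(2M0+M1)/6=6295/978
seg 1: a=3, c=M1/2=-718/163, d=(M2−M1)/(6·1)=2717/978, b=Δ1−h1·(2M1+M2)/6=-2321/978
seg 2: a=-1, c=M2/2=1281/326, d=(M3−M2)/(6·2)=-3433/3912, b=Δ2−h2·(2M2+M3)/6=-1393/489
seg 3: a=2, c=M3/2=-871/652, d=(M4−M3)/(6·3)=871/5868, b=Δ3−h3·(2M3+M4)/6=2287/978
t_q=7/2 → seg 2, τ=1/2; S=-1+-1393/489·τ+1281/326·τ²+-3433/3912·τ³=-16187/10432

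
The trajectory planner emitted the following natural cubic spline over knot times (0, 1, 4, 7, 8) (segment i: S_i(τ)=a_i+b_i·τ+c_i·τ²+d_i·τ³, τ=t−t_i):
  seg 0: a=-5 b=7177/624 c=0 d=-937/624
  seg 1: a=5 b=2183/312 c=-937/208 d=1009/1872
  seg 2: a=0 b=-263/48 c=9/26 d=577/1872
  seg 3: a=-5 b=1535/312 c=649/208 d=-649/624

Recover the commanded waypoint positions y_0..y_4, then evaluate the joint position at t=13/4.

y_0 = S_0(0) = a_0 = -5
y_1 = S_1(0) = a_1 = 5
y_2 = S_2(0) = a_2 = 0
y_3 = S_3(0) = a_3 = -5
y_4 = S_3(1) = 2
t_q=13/4 is in segment 1 (τ=9/4); S_1(τ)=54269/13312

y_0=-5 y_1=5 y_2=0 y_3=-5 y_4=2
S(13/4) = 54269/13312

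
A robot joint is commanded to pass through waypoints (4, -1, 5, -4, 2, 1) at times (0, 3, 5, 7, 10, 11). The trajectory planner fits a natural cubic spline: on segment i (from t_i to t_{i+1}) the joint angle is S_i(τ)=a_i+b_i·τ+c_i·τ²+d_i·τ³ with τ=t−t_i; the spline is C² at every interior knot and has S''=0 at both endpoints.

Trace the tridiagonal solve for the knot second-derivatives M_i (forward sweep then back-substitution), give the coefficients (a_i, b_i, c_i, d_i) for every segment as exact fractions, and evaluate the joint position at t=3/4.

Δ: Δ0=-5/3, Δ1=3, Δ2=-9/2, Δ3=2, Δ4=-1
row 1: diag=10, rhs=28; c'=1/5, d'=14/5
row 2: denom=8−2·1/5=38/5; d'=(-45−2·14/5)/(38/5)=-253/38
row 3: denom=10−2·5/19=180/19; d'=(39−2·-253/38)/(180/19)=497/90
row 4: denom=8−3·19/60=141/20; d'=(-18−3·497/90)/(141/20)=-2074/423
back: M4=-2074/423
back: M3=497/90−19/60·-2074/423=8978/1269
back: M2=-253/38−5/19·8978/1269=-21623/2538
back: M1=14/5−1/5·-21623/2538=11431/2538
M: M0=0, M1=11431/2538, M2=-21623/2538, M3=8978/1269, M4=-2074/423, M5=0
seg 0: a=4, c=M0/2=0, d=(M1−M0)/(6·3)=11431/45684, b=Δ0−h0·(2M0+M1)/6=-19891/5076
seg 1: a=-1, c=M1/2=11431/5076, d=(M2−M1)/(6·2)=-5509/5076, b=Δ1−h1·(2M1+M2)/6=7201/2538
seg 2: a=5, c=M2/2=-21623/5076, d=(M3−M2)/(6·2)=13193/10152, b=Δ2−h2·(2M2+M3)/6=-997/846
seg 3: a=-4, c=M3/2=4489/1269, d=(M4−M3)/(6·3)=-7600/11421, b=Δ3−h3·(2M3+M4)/6=-3329/1269
seg 4: a=2, c=M4/2=-1037/423, d=(M5−M4)/(6·1)=1037/1269, b=Δ4−h4·(2M4+M5)/6=805/1269
t_q=3/4 → seg 0, τ=3/4; S=4+-19891/5076·τ+0·τ²+11431/45684·τ³=42109/36096

  seg 0: a=4 b=-19891/5076 c=0 d=11431/45684
  seg 1: a=-1 b=7201/2538 c=11431/5076 d=-5509/5076
  seg 2: a=5 b=-997/846 c=-21623/5076 d=13193/10152
  seg 3: a=-4 b=-3329/1269 c=4489/1269 d=-7600/11421
  seg 4: a=2 b=805/1269 c=-1037/423 d=1037/1269
S(3/4) = 42109/36096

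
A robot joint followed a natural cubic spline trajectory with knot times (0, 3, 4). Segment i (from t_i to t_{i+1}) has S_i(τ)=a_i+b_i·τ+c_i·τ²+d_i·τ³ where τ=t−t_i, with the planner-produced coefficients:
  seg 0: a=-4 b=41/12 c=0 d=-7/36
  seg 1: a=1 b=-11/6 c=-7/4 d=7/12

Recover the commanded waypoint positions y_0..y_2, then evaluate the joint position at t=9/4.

y_0 = S_0(0) = a_0 = -4
y_1 = S_1(0) = a_1 = 1
y_2 = S_1(1) = -2
t_q=9/4 is in segment 0 (τ=9/4); S_0(τ)=377/256

y_0=-4 y_1=1 y_2=-2
S(9/4) = 377/256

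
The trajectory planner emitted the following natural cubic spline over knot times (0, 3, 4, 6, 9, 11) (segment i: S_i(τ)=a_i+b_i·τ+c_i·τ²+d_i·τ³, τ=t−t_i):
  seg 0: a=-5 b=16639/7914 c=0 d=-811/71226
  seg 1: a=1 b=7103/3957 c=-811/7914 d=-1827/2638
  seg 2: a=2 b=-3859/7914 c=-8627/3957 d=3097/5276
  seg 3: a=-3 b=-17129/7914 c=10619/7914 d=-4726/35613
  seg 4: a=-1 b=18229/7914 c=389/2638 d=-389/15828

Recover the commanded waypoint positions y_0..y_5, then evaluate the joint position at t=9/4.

y_0=-5 y_1=1 y_2=2 y_3=-3 y_4=-1 y_5=4
S(9/4) = -67385/168832

y_0 = S_0(0) = a_0 = -5
y_1 = S_1(0) = a_1 = 1
y_2 = S_2(0) = a_2 = 2
y_3 = S_3(0) = a_3 = -3
y_4 = S_4(0) = a_4 = -1
y_5 = S_4(2) = 4
t_q=9/4 is in segment 0 (τ=9/4); S_0(τ)=-67385/168832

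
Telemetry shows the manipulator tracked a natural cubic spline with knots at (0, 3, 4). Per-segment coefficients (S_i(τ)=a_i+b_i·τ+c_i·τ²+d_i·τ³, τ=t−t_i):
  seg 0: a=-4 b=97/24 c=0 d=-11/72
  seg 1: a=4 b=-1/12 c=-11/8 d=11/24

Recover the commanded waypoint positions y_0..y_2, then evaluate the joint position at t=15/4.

y_0=-4 y_1=4 y_2=3
S(15/4) = 1719/512

y_0 = S_0(0) = a_0 = -4
y_1 = S_1(0) = a_1 = 4
y_2 = S_1(1) = 3
t_q=15/4 is in segment 1 (τ=3/4); S_1(τ)=1719/512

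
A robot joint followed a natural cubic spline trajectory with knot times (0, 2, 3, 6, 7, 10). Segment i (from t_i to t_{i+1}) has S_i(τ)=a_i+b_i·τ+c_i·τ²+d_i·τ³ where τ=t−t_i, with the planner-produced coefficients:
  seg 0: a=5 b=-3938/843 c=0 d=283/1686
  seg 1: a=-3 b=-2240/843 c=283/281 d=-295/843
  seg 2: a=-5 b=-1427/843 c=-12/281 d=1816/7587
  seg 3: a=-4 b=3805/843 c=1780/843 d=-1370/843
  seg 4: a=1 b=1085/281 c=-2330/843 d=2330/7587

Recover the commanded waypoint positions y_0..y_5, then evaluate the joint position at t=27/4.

y_0=5 y_1=-3 y_2=-5 y_3=-4 y_4=1 y_5=-4
S(27/4) = -1013/8992

y_0 = S_0(0) = a_0 = 5
y_1 = S_1(0) = a_1 = -3
y_2 = S_2(0) = a_2 = -5
y_3 = S_3(0) = a_3 = -4
y_4 = S_4(0) = a_4 = 1
y_5 = S_4(3) = -4
t_q=27/4 is in segment 3 (τ=3/4); S_3(τ)=-1013/8992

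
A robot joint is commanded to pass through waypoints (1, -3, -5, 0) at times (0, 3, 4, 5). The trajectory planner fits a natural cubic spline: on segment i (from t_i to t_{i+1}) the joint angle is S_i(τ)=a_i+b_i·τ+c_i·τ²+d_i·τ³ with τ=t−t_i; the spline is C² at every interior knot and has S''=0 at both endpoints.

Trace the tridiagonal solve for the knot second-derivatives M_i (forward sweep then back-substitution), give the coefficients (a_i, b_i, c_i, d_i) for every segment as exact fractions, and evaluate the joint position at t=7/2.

Δ: Δ0=-4/3, Δ1=-2, Δ2=5
row 1: diag=8, rhs=-4; c'=1/8, d'=-1/2
row 2: denom=4−1·1/8=31/8; d'=(42−1·-1/2)/(31/8)=340/31
back: M2=340/31
back: M1=-1/2−1/8·340/31=-58/31
M: M0=0, M1=-58/31, M2=340/31, M3=0
seg 0: a=1, c=M0/2=0, d=(M1−M0)/(6·3)=-29/279, b=Δ0−h0·(2M0+M1)/6=-37/93
seg 1: a=-3, c=M1/2=-29/31, d=(M2−M1)/(6·1)=199/93, b=Δ1−h1·(2M1+M2)/6=-298/93
seg 2: a=-5, c=M2/2=170/31, d=(M3−M2)/(6·1)=-170/93, b=Δ2−h2·(2M2+M3)/6=125/93
t_q=7/2 → seg 1, τ=1/2; S=-3+-298/93·τ+-29/31·τ²+199/93·τ³=-1133/248

  seg 0: a=1 b=-37/93 c=0 d=-29/279
  seg 1: a=-3 b=-298/93 c=-29/31 d=199/93
  seg 2: a=-5 b=125/93 c=170/31 d=-170/93
S(7/2) = -1133/248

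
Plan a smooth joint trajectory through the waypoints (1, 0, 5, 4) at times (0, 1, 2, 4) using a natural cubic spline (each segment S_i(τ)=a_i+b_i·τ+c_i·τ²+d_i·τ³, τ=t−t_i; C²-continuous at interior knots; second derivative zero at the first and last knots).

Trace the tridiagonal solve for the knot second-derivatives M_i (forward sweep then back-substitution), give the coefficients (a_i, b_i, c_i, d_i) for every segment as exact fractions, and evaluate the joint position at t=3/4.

Δ: Δ0=-1, Δ1=5, Δ2=-1/2
row 1: diag=4, rhs=36; c'=1/4, d'=9
row 2: denom=6−1·1/4=23/4; d'=(-33−1·9)/(23/4)=-168/23
back: M2=-168/23
back: M1=9−1/4·-168/23=249/23
M: M0=0, M1=249/23, M2=-168/23, M3=0
seg 0: a=1, c=M0/2=0, d=(M1−M0)/(6·1)=83/46, b=Δ0−h0·(2M0+M1)/6=-129/46
seg 1: a=0, c=M1/2=249/46, d=(M2−M1)/(6·1)=-139/46, b=Δ1−h1·(2M1+M2)/6=60/23
seg 2: a=5, c=M2/2=-84/23, d=(M3−M2)/(6·2)=14/23, b=Δ2−h2·(2M2+M3)/6=201/46
t_q=3/4 → seg 0, τ=3/4; S=1+-129/46·τ+0·τ²+83/46·τ³=-1007/2944

  seg 0: a=1 b=-129/46 c=0 d=83/46
  seg 1: a=0 b=60/23 c=249/46 d=-139/46
  seg 2: a=5 b=201/46 c=-84/23 d=14/23
S(3/4) = -1007/2944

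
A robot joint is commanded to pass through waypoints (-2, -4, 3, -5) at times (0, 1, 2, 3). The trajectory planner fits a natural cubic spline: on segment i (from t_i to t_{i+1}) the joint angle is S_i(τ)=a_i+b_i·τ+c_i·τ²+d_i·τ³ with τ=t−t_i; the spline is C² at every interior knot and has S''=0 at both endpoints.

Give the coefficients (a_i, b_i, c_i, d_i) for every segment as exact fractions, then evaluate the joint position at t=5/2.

Δ: Δ0=-2, Δ1=7, Δ2=-8
row 1: diag=4, rhs=54; c'=1/4, d'=27/2
row 2: denom=4−1·1/4=15/4; d'=(-90−1·27/2)/(15/4)=-138/5
back: M2=-138/5
back: M1=27/2−1/4·-138/5=102/5
M: M0=0, M1=102/5, M2=-138/5, M3=0
seg 0: a=-2, c=M0/2=0, d=(M1−M0)/(6·1)=17/5, b=Δ0−h0·(2M0+M1)/6=-27/5
seg 1: a=-4, c=M1/2=51/5, d=(M2−M1)/(6·1)=-8, b=Δ1−h1·(2M1+M2)/6=24/5
seg 2: a=3, c=M2/2=-69/5, d=(M3−M2)/(6·1)=23/5, b=Δ2−h2·(2M2+M3)/6=6/5
t_q=5/2 → seg 2, τ=1/2; S=3+6/5·τ+-69/5·τ²+23/5·τ³=29/40

  seg 0: a=-2 b=-27/5 c=0 d=17/5
  seg 1: a=-4 b=24/5 c=51/5 d=-8
  seg 2: a=3 b=6/5 c=-69/5 d=23/5
S(5/2) = 29/40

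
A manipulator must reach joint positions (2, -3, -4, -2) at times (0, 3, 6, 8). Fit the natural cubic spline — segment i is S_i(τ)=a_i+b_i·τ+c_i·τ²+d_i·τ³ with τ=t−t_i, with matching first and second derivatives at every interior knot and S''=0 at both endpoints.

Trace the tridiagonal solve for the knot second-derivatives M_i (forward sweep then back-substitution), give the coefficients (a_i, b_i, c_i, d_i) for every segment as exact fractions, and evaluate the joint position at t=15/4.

Δ: Δ0=-5/3, Δ1=-1/3, Δ2=1
row 1: diag=12, rhs=8; c'=1/4, d'=2/3
row 2: denom=10−3·1/4=37/4; d'=(8−3·2/3)/(37/4)=24/37
back: M2=24/37
back: M1=2/3−1/4·24/37=56/111
M: M0=0, M1=56/111, M2=24/37, M3=0
seg 0: a=2, c=M0/2=0, d=(M1−M0)/(6·3)=28/999, b=Δ0−h0·(2M0+M1)/6=-71/37
seg 1: a=-3, c=M1/2=28/111, d=(M2−M1)/(6·3)=8/999, b=Δ1−h1·(2M1+M2)/6=-43/37
seg 2: a=-4, c=M2/2=12/37, d=(M3−M2)/(6·2)=-2/37, b=Δ2−h2·(2M2+M3)/6=21/37
t_q=15/4 → seg 1, τ=3/4; S=-3+-43/37·τ+28/111·τ²+8/999·τ³=-1103/296

  seg 0: a=2 b=-71/37 c=0 d=28/999
  seg 1: a=-3 b=-43/37 c=28/111 d=8/999
  seg 2: a=-4 b=21/37 c=12/37 d=-2/37
S(15/4) = -1103/296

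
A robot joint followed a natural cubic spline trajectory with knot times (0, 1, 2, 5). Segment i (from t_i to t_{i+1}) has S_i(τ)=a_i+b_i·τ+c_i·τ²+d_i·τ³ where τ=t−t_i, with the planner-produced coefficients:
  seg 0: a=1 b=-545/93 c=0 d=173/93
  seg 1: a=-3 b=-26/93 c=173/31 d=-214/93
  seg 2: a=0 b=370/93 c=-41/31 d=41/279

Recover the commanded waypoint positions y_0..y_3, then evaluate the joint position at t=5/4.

y_0 = S_0(0) = a_0 = 1
y_1 = S_1(0) = a_1 = -3
y_2 = S_2(0) = a_2 = 0
y_3 = S_2(3) = 4
t_q=5/4 is in segment 1 (τ=1/4); S_1(τ)=-2735/992

y_0=1 y_1=-3 y_2=0 y_3=4
S(5/4) = -2735/992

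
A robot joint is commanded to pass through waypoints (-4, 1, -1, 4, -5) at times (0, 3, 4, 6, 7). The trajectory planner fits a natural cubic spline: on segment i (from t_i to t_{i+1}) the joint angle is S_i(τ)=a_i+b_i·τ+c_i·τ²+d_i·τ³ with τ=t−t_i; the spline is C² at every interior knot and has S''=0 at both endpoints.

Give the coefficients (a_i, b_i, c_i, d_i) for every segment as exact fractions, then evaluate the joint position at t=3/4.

  seg 0: a=-4 b=1378/375 c=0 d=-251/1125
  seg 1: a=1 b=-881/375 c=-251/125 d=884/375
  seg 2: a=-1 b=53/75 c=633/125 d=-6251/3000
  seg 3: a=4 b=-3031/750 c=-3719/500 d=3719/1500
S(3/4) = -2141/1600

Δ: Δ0=5/3, Δ1=-2, Δ2=5/2, Δ3=-9
row 1: diag=8, rhs=-22; c'=1/8, d'=-11/4
row 2: denom=6−1·1/8=47/8; d'=(27−1·-11/4)/(47/8)=238/47
row 3: denom=6−2·16/47=250/47; d'=(-69−2·238/47)/(250/47)=-3719/250
back: M3=-3719/250
back: M2=238/47−16/47·-3719/250=1266/125
back: M1=-11/4−1/8·1266/125=-502/125
M: M0=0, M1=-502/125, M2=1266/125, M3=-3719/250, M4=0
seg 0: a=-4, c=M0/2=0, d=(M1−M0)/(6·3)=-251/1125, b=Δ0−h0·(2M0+M1)/6=1378/375
seg 1: a=1, c=M1/2=-251/125, d=(M2−M1)/(6·1)=884/375, b=Δ1−h1·(2M1+M2)/6=-881/375
seg 2: a=-1, c=M2/2=633/125, d=(M3−M2)/(6·2)=-6251/3000, b=Δ2−h2·(2M2+M3)/6=53/75
seg 3: a=4, c=M3/2=-3719/500, d=(M4−M3)/(6·1)=3719/1500, b=Δ3−h3·(2M3+M4)/6=-3031/750
t_q=3/4 → seg 0, τ=3/4; S=-4+1378/375·τ+0·τ²+-251/1125·τ³=-2141/1600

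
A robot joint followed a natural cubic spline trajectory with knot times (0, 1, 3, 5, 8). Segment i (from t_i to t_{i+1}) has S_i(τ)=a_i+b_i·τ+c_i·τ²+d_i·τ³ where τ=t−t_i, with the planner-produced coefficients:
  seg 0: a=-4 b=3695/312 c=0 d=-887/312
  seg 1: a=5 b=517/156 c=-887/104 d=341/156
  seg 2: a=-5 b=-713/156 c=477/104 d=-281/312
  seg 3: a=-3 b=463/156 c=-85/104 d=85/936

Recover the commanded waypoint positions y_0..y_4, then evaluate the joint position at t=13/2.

y_0=-4 y_1=5 y_2=-5 y_3=-3 y_4=1
S(13/2) = -67/832

y_0 = S_0(0) = a_0 = -4
y_1 = S_1(0) = a_1 = 5
y_2 = S_2(0) = a_2 = -5
y_3 = S_3(0) = a_3 = -3
y_4 = S_3(3) = 1
t_q=13/2 is in segment 3 (τ=3/2); S_3(τ)=-67/832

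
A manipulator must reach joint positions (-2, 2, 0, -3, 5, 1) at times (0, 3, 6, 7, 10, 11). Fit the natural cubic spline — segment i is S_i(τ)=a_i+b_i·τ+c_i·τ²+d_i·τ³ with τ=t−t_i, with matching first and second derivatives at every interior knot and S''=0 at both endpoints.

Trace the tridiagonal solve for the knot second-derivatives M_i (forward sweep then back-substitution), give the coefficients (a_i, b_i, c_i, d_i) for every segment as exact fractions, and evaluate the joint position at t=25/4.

Δ: Δ0=4/3, Δ1=-2/3, Δ2=-3, Δ3=8/3, Δ4=-4
row 1: diag=12, rhs=-12; c'=1/4, d'=-1
row 2: denom=8−3·1/4=29/4; d'=(-14−3·-1)/(29/4)=-44/29
row 3: denom=8−1·4/29=228/29; d'=(34−1·-44/29)/(228/29)=515/114
row 4: denom=8−3·29/76=521/76; d'=(-40−3·515/114)/(521/76)=-4070/521
back: M4=-4070/521
back: M3=515/114−29/76·-4070/521=11720/1563
back: M2=-44/29−4/29·11720/1563=-3988/1563
back: M1=-1−1/4·-3988/1563=-566/1563
M: M0=0, M1=-566/1563, M2=-3988/1563, M3=11720/1563, M4=-4070/521, M5=0
seg 0: a=-2, c=M0/2=0, d=(M1−M0)/(6·3)=-283/14067, b=Δ0−h0·(2M0+M1)/6=789/521
seg 1: a=2, c=M1/2=-283/1563, d=(M2−M1)/(6·3)=-1711/14067, b=Δ1−h1·(2M1+M2)/6=506/521
seg 2: a=0, c=M2/2=-1994/1563, d=(M3−M2)/(6·1)=2618/1563, b=Δ2−h2·(2M2+M3)/6=-1771/521
seg 3: a=-3, c=M3/2=5860/1563, d=(M4−M3)/(6·3)=-11965/14067, b=Δ3−h3·(2M3+M4)/6=-1447/1563
seg 4: a=5, c=M4/2=-2035/521, d=(M5−M4)/(6·1)=2035/1563, b=Δ4−h4·(2M4+M5)/6=-2182/1563
t_q=25/4 → seg 2, τ=1/4; S=0+-1771/521·τ+-1994/1563·τ²+2618/1563·τ³=-15061/16672

  seg 0: a=-2 b=789/521 c=0 d=-283/14067
  seg 1: a=2 b=506/521 c=-283/1563 d=-1711/14067
  seg 2: a=0 b=-1771/521 c=-1994/1563 d=2618/1563
  seg 3: a=-3 b=-1447/1563 c=5860/1563 d=-11965/14067
  seg 4: a=5 b=-2182/1563 c=-2035/521 d=2035/1563
S(25/4) = -15061/16672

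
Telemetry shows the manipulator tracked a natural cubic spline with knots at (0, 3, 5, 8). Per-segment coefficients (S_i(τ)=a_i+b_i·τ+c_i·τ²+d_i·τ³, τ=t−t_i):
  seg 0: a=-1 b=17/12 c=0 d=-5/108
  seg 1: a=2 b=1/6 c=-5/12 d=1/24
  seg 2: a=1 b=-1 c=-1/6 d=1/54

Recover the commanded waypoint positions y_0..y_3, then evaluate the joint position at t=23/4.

y_0 = S_0(0) = a_0 = -1
y_1 = S_1(0) = a_1 = 2
y_2 = S_2(0) = a_2 = 1
y_3 = S_2(3) = -3
t_q=23/4 is in segment 2 (τ=3/4); S_2(τ)=21/128

y_0=-1 y_1=2 y_2=1 y_3=-3
S(23/4) = 21/128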